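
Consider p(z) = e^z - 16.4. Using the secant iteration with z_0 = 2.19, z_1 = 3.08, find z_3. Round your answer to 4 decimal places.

2.7851

p(2.19) = -7.464787, p(3.08) = 5.358402
z_2 = 3.080000 − 5.358402·(3.080000 − 2.190000) / (5.358402 − (-7.464787)) = 3.080000 − (4.768978)/(12.823189) = 2.708097
p(2.708097) = -1.399293
z_3 = 2.708097 − (-1.399293)·(2.708097 − 3.080000) / (-1.399293 − 5.358402) = 2.708097 − (0.520401)/(-6.757695) = 2.785106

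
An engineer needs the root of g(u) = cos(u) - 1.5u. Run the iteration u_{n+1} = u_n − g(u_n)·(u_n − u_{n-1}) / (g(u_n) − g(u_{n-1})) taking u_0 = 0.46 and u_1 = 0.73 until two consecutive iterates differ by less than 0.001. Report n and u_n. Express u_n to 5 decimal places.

n = 4, u_n = 0.56357

g(0.46) = 0.2060525, g(0.73) = -0.3498256
u_2 = 0.7300000 − (-0.3498256)·(0.2700000)/(-0.5558781) = 0.5600834;  |Δ| = 0.1699166
g(0.5600834) = 0.0070857
u_3 = 0.5600834 − 0.0070857·(-0.1699166)/(0.3569113) = 0.5634567;  |Δ| = 0.0033733
g(0.5634567) = 0.0002288
u_4 = 0.5634567 − 0.0002288·(0.0033733)/(-0.0068569) = 0.5635693;  |Δ| = 0.0001126
|u_4 − u_3| = 0.0001126 < 0.001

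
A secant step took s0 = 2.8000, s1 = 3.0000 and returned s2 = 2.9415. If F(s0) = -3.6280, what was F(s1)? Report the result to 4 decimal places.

1.4999

The secant line through (2.8000, -3.6280) and (3.0000, F(s1)) crosses zero at s2 = 2.9415.
So (2.8000, -3.6280), (3.0000, F(s1)), (2.9415, 0) are collinear:
F(s1) = -3.6280 · (3.0000 − 2.9415) / (2.8000 − 2.9415) = -3.6280 · (0.058500)/(-0.141500) = 1.499915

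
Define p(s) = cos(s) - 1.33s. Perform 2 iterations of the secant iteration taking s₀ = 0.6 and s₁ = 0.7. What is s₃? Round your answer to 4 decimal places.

p(0.6) = 0.027336, p(0.7) = -0.166158
s₂ = 0.700000 − (-0.166158)·(0.700000 − 0.600000) / (-0.166158 − 0.027336) = 0.700000 − (-0.016616)/(-0.193493) = 0.614127
p(0.614127) = 0.000487
s₃ = 0.614127 − 0.000487·(0.614127 − 0.700000) / (0.000487 − (-0.166158)) = 0.614127 − (-0.000042)/(0.166645) = 0.614378

0.6144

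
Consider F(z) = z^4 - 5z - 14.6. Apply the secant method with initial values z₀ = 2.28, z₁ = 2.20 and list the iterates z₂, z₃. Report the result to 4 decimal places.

2.2544, 2.2555

F(2.28) = 1.023363, F(2.20) = -2.174400
z₂ = 2.200000 − (-2.174400)·(2.200000 − 2.280000) / (-2.174400 − 1.023363) = 2.200000 − (0.173952)/(-3.197763) = 2.254398
F(2.254398) = -0.042110
z₃ = 2.254398 − (-0.042110)·(2.254398 − 2.200000) / (-0.042110 − (-2.174400)) = 2.254398 − (-0.002291)/(2.132290) = 2.255472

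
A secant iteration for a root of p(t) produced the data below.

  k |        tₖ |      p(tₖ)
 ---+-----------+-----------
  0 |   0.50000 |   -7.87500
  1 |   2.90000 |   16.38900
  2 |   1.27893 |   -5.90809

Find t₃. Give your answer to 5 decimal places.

t₃ = 1.27893 − (-5.90809)·(1.27893 − 2.90000) / (-5.90809 − 16.38900)
   = 1.27893 − (9.5774275)/(-22.2970900) = 1.7084671

1.70847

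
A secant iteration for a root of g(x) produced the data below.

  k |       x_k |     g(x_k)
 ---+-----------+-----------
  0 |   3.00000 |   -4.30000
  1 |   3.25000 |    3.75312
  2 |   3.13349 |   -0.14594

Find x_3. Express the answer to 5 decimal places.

3.13785

x_3 = 3.13349 − (-0.14594)·(3.13349 − 3.25000) / (-0.14594 − 3.75312)
   = 3.13349 − (0.0170035)/(-3.8990600) = 3.1378509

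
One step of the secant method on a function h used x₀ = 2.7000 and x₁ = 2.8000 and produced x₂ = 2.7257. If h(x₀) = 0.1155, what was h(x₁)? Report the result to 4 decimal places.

The secant line through (2.7000, 0.1155) and (2.8000, h(x₁)) crosses zero at x₂ = 2.7257.
So (2.7000, 0.1155), (2.8000, h(x₁)), (2.7257, 0) are collinear:
h(x₁) = 0.1155 · (2.8000 − 2.7257) / (2.7000 − 2.7257) = 0.1155 · (0.074300)/(-0.025700) = -0.333916

-0.3339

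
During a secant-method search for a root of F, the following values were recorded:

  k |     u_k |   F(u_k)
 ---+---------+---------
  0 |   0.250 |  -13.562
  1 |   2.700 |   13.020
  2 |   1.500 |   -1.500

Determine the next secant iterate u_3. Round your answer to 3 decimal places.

1.624

u_3 = 1.500 − (-1.500)·(1.500 − 2.700) / (-1.500 − 13.020)
   = 1.500 − (1.80000)/(-14.52000) = 1.62397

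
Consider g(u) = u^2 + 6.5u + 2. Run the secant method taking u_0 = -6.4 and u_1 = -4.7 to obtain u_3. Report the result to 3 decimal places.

g(-6.4) = 1.36000, g(-4.7) = -6.46000
u_2 = -4.70000 − (-6.46000)·(-4.70000 − (-6.40000)) / (-6.46000 − 1.36000) = -4.70000 − (-10.98200)/(-7.82000) = -6.10435
g(-6.10435) = -0.41520
u_3 = -6.10435 − (-0.41520)·(-6.10435 − (-4.70000)) / (-0.41520 − (-6.46000)) = -6.10435 − (0.58308)/(6.04480) = -6.20081

-6.201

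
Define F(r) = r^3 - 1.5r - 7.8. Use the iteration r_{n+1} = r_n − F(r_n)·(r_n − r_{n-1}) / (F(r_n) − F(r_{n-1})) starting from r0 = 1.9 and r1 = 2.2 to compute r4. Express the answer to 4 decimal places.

F(1.9) = -3.791000, F(2.2) = -0.452000
r2 = 2.200000 − (-0.452000)·(2.200000 − 1.900000) / (-0.452000 − (-3.791000)) = 2.200000 − (-0.135600)/(3.339000) = 2.240611
F(2.240611) = 0.087707
r3 = 2.240611 − 0.087707·(2.240611 − 2.200000) / (0.087707 − (-0.452000)) = 2.240611 − (0.003562)/(0.539707) = 2.234011
F(2.234011) = -0.001498
r4 = 2.234011 − (-0.001498)·(2.234011 − 2.240611) / (-0.001498 − 0.087707) = 2.234011 − (0.000010)/(-0.089205) = 2.234122

2.2341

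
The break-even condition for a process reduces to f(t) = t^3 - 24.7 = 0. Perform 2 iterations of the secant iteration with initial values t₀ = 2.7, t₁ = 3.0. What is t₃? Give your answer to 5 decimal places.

2.91208

f(2.7) = -5.0170000, f(3.0) = 2.3000000
t₂ = 3.0000000 − 2.3000000·(3.0000000 − 2.7000000) / (2.3000000 − (-5.0170000)) = 3.0000000 − (0.6900000)/(7.3170000) = 2.9056991
f(2.9056991) = -0.1669300
t₃ = 2.9056991 − (-0.1669300)·(2.9056991 − 3.0000000) / (-0.1669300 − 2.3000000) = 2.9056991 − (0.0157417)/(-2.4669300) = 2.9120801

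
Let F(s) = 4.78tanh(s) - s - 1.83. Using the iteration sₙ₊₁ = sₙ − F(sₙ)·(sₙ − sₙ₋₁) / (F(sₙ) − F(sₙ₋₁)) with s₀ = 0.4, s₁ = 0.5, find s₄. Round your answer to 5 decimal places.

0.54518

F(0.4) = -0.4138440, F(0.5) = -0.1210800
s₂ = 0.5000000 − (-0.1210800)·(0.5000000 − 0.4000000) / (-0.1210800 − (-0.4138440)) = 0.5000000 − (-0.0121080)/(0.2927640) = 0.5413575
F(0.5413575) = -0.0099664
s₃ = 0.5413575 − (-0.0099664)·(0.5413575 − 0.5000000) / (-0.0099664 − (-0.1210800)) = 0.5413575 − (-0.0004122)/(0.1111136) = 0.5450671
F(0.5450671) = -0.0002962
s₄ = 0.5450671 − (-0.0002962)·(0.5450671 − 0.5413575) / (-0.0002962 − (-0.0099664)) = 0.5450671 − (-0.0000011)/(0.0096702) = 0.5451807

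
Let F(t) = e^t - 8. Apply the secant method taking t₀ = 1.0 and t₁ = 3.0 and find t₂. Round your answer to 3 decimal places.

1.608

F(1.0) = -5.28172, F(3.0) = 12.08554
t₂ = 3.00000 − 12.08554·(3.00000 − 1.00000) / (12.08554 − (-5.28172)) = 3.00000 − (24.17107)/(17.36726) = 1.60824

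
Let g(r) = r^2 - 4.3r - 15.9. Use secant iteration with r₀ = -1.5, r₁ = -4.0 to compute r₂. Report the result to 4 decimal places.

g(-1.5) = -7.200000, g(-4.0) = 17.300000
r₂ = -4.000000 − 17.300000·(-4.000000 − (-1.500000)) / (17.300000 − (-7.200000)) = -4.000000 − (-43.250000)/(24.500000) = -2.234694

-2.2347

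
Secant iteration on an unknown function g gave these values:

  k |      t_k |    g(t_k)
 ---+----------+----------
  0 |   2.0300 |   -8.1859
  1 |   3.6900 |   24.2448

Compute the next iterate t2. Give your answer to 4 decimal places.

2.4490

t2 = 3.6900 − 24.2448·(3.6900 − 2.0300) / (24.2448 − (-8.1859))
   = 3.6900 − (40.246368)/(32.430700) = 2.449004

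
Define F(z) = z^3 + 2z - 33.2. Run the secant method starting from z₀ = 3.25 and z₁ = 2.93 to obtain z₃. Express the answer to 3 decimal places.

3.007

F(3.25) = 7.62812, F(2.93) = -2.18624
z₂ = 2.93000 − (-2.18624)·(2.93000 − 3.25000) / (-2.18624 − 7.62812) = 2.93000 − (0.69960)/(-9.81437) = 3.00128
F(3.00128) = -0.16278
z₃ = 3.00128 − (-0.16278)·(3.00128 − 2.93000) / (-0.16278 − (-2.18624)) = 3.00128 − (-0.01160)/(2.02347) = 3.00702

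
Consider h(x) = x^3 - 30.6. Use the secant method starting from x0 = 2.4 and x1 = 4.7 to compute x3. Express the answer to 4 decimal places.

3.0123

h(2.4) = -16.776000, h(4.7) = 73.223000
x2 = 4.700000 − 73.223000·(4.700000 − 2.400000) / (73.223000 − (-16.776000)) = 4.700000 − (168.412900)/(89.999000) = 2.828725
h(2.828725) = -7.965439
x3 = 2.828725 − (-7.965439)·(2.828725 − 4.700000) / (-7.965439 − 73.223000) = 2.828725 − (14.905529)/(-81.188439) = 3.012317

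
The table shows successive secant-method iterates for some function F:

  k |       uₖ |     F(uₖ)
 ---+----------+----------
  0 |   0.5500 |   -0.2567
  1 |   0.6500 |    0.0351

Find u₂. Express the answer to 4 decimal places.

u₂ = 0.6500 − 0.0351·(0.6500 − 0.5500) / (0.0351 − (-0.2567))
   = 0.6500 − (0.003510)/(0.291800) = 0.637971

0.6380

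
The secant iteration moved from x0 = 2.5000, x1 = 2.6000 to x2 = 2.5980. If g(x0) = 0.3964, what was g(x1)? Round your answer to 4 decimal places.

The secant line through (2.5000, 0.3964) and (2.6000, g(x1)) crosses zero at x2 = 2.5980.
So (2.5000, 0.3964), (2.6000, g(x1)), (2.5980, 0) are collinear:
g(x1) = 0.3964 · (2.6000 − 2.5980) / (2.5000 − 2.5980) = 0.3964 · (0.002000)/(-0.098000) = -0.008090

-0.0081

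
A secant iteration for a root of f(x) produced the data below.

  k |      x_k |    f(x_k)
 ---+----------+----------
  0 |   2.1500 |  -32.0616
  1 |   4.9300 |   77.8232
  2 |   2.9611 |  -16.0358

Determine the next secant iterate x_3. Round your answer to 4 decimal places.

3.2975

x_3 = 2.9611 − (-16.0358)·(2.9611 − 4.9300) / (-16.0358 − 77.8232)
   = 2.9611 − (31.572887)/(-93.859000) = 3.297486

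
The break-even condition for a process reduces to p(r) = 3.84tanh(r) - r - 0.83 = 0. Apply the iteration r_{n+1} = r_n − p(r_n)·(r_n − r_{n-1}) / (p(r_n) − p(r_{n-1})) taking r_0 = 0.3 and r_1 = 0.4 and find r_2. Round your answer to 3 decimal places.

p(0.3) = -0.01136, p(0.4) = 0.22900
r_2 = 0.40000 − 0.22900·(0.40000 − 0.30000) / (0.22900 − (-0.01136)) = 0.40000 − (0.02290)/(0.24036) = 0.30473

0.305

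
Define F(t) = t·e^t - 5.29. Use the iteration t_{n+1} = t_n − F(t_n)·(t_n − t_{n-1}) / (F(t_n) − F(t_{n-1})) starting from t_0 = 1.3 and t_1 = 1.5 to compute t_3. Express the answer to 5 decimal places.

1.35848

F(1.3) = -0.5199143, F(1.5) = 1.4325336
t_2 = 1.5000000 − 1.4325336·(1.5000000 − 1.3000000) / (1.4325336 − (-0.5199143)) = 1.5000000 − (0.2865067)/(1.9524479) = 1.3532577
F(1.3532577) = -0.0528761
t_3 = 1.3532577 − (-0.0528761)·(1.3532577 − 1.5000000) / (-0.0528761 − 1.4325336) = 1.3532577 − (0.0077592)/(-1.4854097) = 1.3584813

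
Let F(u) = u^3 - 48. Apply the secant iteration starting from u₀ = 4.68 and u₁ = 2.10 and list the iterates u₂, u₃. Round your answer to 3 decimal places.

3.172, 3.933

F(4.68) = 54.50323, F(2.10) = -38.73900
u₂ = 2.10000 − (-38.73900)·(2.10000 − 4.68000) / (-38.73900 − 54.50323) = 2.10000 − (99.94662)/(-93.24223) = 3.17190
F(3.17190) = -16.08759
u₃ = 3.17190 − (-16.08759)·(3.17190 − 2.10000) / (-16.08759 − (-38.73900)) = 3.17190 − (-17.24433)/(22.65141) = 3.93319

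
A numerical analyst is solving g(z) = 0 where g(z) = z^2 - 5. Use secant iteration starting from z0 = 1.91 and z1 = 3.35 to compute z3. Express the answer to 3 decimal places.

g(1.91) = -1.35190, g(3.35) = 6.22250
z2 = 3.35000 − 6.22250·(3.35000 − 1.91000) / (6.22250 − (-1.35190)) = 3.35000 − (8.96040)/(7.57440) = 2.16702
g(2.16702) = -0.30405
z3 = 2.16702 − (-0.30405)·(2.16702 − 3.35000) / (-0.30405 − 6.22250) = 2.16702 − (0.35968)/(-6.52655) = 2.22213

2.222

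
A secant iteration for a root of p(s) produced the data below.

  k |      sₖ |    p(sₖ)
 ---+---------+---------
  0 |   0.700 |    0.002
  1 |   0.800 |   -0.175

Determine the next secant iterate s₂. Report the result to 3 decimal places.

s₂ = 0.800 − (-0.175)·(0.800 − 0.700) / (-0.175 − 0.002)
   = 0.800 − (-0.01750)/(-0.17700) = 0.70113

0.701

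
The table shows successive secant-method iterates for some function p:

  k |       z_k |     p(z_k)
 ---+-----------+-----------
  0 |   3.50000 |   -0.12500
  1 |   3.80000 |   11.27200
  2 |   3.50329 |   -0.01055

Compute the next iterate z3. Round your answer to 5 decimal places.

z3 = 3.50329 − (-0.01055)·(3.50329 − 3.80000) / (-0.01055 − 11.27200)
   = 3.50329 − (0.0031303)/(-11.2825500) = 3.5035674

3.50357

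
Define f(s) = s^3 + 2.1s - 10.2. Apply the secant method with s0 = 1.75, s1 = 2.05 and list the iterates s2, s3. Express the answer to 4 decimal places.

1.8400, 1.8479

f(1.75) = -1.165625, f(2.05) = 2.720125
s2 = 2.050000 − 2.720125·(2.050000 − 1.750000) / (2.720125 − (-1.165625)) = 2.050000 − (0.816037)/(3.885750) = 1.839992
f(1.839992) = -0.106591
s3 = 1.839992 − (-0.106591)·(1.839992 − 2.050000) / (-0.106591 − 2.720125) = 1.839992 − (0.022385)/(-2.826716) = 1.847911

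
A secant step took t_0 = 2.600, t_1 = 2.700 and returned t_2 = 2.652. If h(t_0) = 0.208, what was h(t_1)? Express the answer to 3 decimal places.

-0.192

The secant line through (2.600, 0.208) and (2.700, h(t_1)) crosses zero at t_2 = 2.652.
So (2.600, 0.208), (2.700, h(t_1)), (2.652, 0) are collinear:
h(t_1) = 0.208 · (2.700 − 2.652) / (2.600 − 2.652) = 0.208 · (0.04800)/(-0.05200) = -0.19200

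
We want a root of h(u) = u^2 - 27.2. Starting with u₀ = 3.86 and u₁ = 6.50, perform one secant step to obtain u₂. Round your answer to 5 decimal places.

h(3.86) = -12.3004000, h(6.50) = 15.0500000
u₂ = 6.5000000 − 15.0500000·(6.5000000 − 3.8600000) / (15.0500000 − (-12.3004000)) = 6.5000000 − (39.7320000)/(27.3504000) = 5.0472973

5.04730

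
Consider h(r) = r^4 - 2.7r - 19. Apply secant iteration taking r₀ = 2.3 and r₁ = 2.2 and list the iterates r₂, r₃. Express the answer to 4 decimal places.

h(2.3) = 2.774100, h(2.2) = -1.514400
r₂ = 2.200000 − (-1.514400)·(2.200000 − 2.300000) / (-1.514400 − 2.774100) = 2.200000 − (0.151440)/(-4.288500) = 2.235313
h(2.235313) = -0.069090
r₃ = 2.235313 − (-0.069090)·(2.235313 − 2.200000) / (-0.069090 − (-1.514400)) = 2.235313 − (-0.002440)/(1.445310) = 2.237001

2.2353, 2.2370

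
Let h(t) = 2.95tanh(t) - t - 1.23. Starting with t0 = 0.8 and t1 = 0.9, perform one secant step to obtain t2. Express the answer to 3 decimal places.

h(0.8) = -0.07109, h(0.9) = -0.01692
t2 = 0.90000 − (-0.01692)·(0.90000 − 0.80000) / (-0.01692 − (-0.07109)) = 0.90000 − (-0.00169)/(0.05417) = 0.93124

0.931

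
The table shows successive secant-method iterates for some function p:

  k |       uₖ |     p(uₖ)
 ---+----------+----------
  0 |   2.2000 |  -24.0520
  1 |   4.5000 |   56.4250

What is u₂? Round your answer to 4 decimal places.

u₂ = 4.5000 − 56.4250·(4.5000 − 2.2000) / (56.4250 − (-24.0520))
   = 4.5000 − (129.777500)/(80.477000) = 2.887396

2.8874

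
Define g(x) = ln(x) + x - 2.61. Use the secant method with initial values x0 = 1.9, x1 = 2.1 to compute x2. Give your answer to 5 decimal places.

1.94542

g(1.9) = -0.0681461, g(2.1) = 0.2319373
x2 = 2.1000000 − 0.2319373·(2.1000000 − 1.9000000) / (0.2319373 − (-0.0681461)) = 2.1000000 − (0.0463875)/(0.3000835) = 1.9454181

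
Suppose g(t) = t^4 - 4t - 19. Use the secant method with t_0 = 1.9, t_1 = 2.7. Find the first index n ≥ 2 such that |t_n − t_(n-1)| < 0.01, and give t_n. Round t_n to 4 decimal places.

g(1.9) = -13.567900, g(2.7) = 23.344100
t_2 = 2.700000 − 23.344100·(0.800000)/(36.912000) = 2.194059;  |Δ| = 0.505941
g(2.194059) = -4.602637
t_3 = 2.194059 − (-4.602637)·(-0.505941)/(-27.946737) = 2.277384;  |Δ| = 0.083325
g(2.277384) = -1.209968
t_4 = 2.277384 − (-1.209968)·(0.083325)/(3.392670) = 2.307102;  |Δ| = 0.029717
g(2.307102) = 0.102915
t_5 = 2.307102 − 0.102915·(0.029717)/(1.312883) = 2.304772;  |Δ| = 0.002329
|t_5 − t_4| = 0.002329 < 0.01

n = 5, t_n = 2.3048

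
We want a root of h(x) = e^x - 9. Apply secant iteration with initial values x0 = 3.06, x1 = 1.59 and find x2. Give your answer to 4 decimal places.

h(3.06) = 12.327557, h(1.59) = -4.096251
x2 = 1.590000 − (-4.096251)·(1.590000 − 3.060000) / (-4.096251 − 12.327557) = 1.590000 − (6.021489)/(-16.423808) = 1.956632

1.9566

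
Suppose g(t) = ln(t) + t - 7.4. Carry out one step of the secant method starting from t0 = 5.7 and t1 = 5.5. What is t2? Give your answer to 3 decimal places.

5.666

g(5.7) = 0.04047, g(5.5) = -0.19525
t2 = 5.50000 − (-0.19525)·(5.50000 − 5.70000) / (-0.19525 − 0.04047) = 5.50000 − (0.03905)/(-0.23572) = 5.66567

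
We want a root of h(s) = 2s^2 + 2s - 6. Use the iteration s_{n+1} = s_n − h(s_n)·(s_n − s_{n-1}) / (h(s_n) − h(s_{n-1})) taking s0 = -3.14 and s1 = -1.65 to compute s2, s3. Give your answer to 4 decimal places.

h(-3.14) = 7.439200, h(-1.65) = -3.855000
s2 = -1.650000 − (-3.855000)·(-1.650000 − (-3.140000)) / (-3.855000 − 7.439200) = -1.650000 − (-5.743950)/(-11.294200) = -2.158575
h(-2.158575) = -0.998257
s3 = -2.158575 − (-0.998257)·(-2.158575 − (-1.650000)) / (-0.998257 − (-3.855000)) = -2.158575 − (0.507689)/(2.856743) = -2.336291

-2.1586, -2.3363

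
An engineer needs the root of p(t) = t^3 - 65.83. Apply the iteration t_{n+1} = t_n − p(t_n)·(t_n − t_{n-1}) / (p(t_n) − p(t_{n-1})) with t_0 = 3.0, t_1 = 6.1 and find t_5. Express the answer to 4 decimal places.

4.0369

p(3.0) = -38.830000, p(6.1) = 161.151000
t_2 = 6.100000 − 161.151000·(6.100000 − 3.000000) / (161.151000 − (-38.830000)) = 6.100000 − (499.568100)/(199.981000) = 3.601922
p(3.601922) = -19.099226
t_3 = 3.601922 − (-19.099226)·(3.601922 − 6.100000) / (-19.099226 − 161.151000) = 3.601922 − (47.711352)/(-180.250226) = 3.866617
p(3.866617) = -8.021252
t_4 = 3.866617 − (-8.021252)·(3.866617 − 3.601922) / (-8.021252 − (-19.099226)) = 3.866617 − (-2.123186)/(11.077974) = 4.058276
p(4.058276) = 1.008181
t_5 = 4.058276 − 1.008181·(4.058276 − 3.866617) / (1.008181 − (-8.021252)) = 4.058276 − (0.193226)/(9.029433) = 4.036876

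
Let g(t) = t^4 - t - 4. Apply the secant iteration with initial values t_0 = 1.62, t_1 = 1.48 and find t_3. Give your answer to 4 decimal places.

g(1.62) = 1.267475, g(1.48) = -0.682148
t_2 = 1.480000 − (-0.682148)·(1.480000 − 1.620000) / (-0.682148 − 1.267475) = 1.480000 − (0.095501)/(-1.949623) = 1.528984
g(1.528984) = -0.063710
t_3 = 1.528984 − (-0.063710)·(1.528984 − 1.480000) / (-0.063710 − (-0.682148)) = 1.528984 − (-0.003121)/(0.618438) = 1.534030

1.5340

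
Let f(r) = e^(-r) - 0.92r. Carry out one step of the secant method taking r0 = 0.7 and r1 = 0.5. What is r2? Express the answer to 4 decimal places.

0.5997

f(0.7) = -0.147415, f(0.5) = 0.146531
r2 = 0.500000 − 0.146531·(0.500000 − 0.700000) / (0.146531 − (-0.147415)) = 0.500000 − (-0.029306)/(0.293945) = 0.599699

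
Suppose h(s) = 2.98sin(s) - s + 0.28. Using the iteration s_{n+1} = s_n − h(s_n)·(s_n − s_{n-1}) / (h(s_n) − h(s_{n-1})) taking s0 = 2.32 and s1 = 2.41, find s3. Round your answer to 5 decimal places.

2.36612

h(2.32) = 0.1420497, h(2.41) = -0.1391943
s2 = 2.4100000 − (-0.1391943)·(2.4100000 − 2.3200000) / (-0.1391943 − 0.1420497) = 2.4100000 − (-0.0125275)/(-0.2812440) = 2.3654569
h(2.3654569) = 0.0021137
s3 = 2.3654569 − 0.0021137·(2.3654569 − 2.4100000) / (0.0021137 − (-0.1391943)) = 2.3654569 − (-0.0000942)/(0.1413081) = 2.3661232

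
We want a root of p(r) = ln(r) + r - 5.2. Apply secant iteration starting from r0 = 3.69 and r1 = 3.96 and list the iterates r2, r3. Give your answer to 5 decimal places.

p(3.69) = -0.2043735, p(3.96) = 0.1362440
r2 = 3.9600000 − 0.1362440·(3.9600000 − 3.6900000) / (0.1362440 − (-0.2043735)) = 3.9600000 − (0.0367859)/(0.3406176) = 3.8520024
p(3.8520024) = 0.0005955
r3 = 3.8520024 − 0.0005955·(3.8520024 − 3.9600000) / (0.0005955 − 0.1362440) = 3.8520024 − (-0.0000643)/(-0.1356485) = 3.8515283

3.85200, 3.85153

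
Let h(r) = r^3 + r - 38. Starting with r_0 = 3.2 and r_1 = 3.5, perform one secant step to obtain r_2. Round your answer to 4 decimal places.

3.2586

h(3.2) = -2.032000, h(3.5) = 8.375000
r_2 = 3.500000 − 8.375000·(3.500000 − 3.200000) / (8.375000 − (-2.032000)) = 3.500000 − (2.512500)/(10.407000) = 3.258576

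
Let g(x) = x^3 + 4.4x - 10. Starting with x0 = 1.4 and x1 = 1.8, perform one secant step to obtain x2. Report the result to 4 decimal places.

1.4904

g(1.4) = -1.096000, g(1.8) = 3.752000
x2 = 1.800000 − 3.752000·(1.800000 − 1.400000) / (3.752000 − (-1.096000)) = 1.800000 − (1.500800)/(4.848000) = 1.490429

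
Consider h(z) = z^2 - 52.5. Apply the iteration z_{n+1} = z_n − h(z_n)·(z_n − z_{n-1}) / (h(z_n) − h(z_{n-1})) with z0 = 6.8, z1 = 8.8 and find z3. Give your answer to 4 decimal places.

h(6.8) = -6.260000, h(8.8) = 24.940000
z2 = 8.800000 − 24.940000·(8.800000 − 6.800000) / (24.940000 − (-6.260000)) = 8.800000 − (49.880000)/(31.200000) = 7.201282
h(7.201282) = -0.641537
z3 = 7.201282 − (-0.641537)·(7.201282 − 8.800000) / (-0.641537 − 24.940000) = 7.201282 − (1.025636)/(-25.581537) = 7.241375

7.2414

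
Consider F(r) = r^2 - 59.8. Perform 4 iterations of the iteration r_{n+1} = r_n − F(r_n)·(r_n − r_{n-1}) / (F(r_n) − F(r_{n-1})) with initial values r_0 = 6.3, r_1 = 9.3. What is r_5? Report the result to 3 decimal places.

7.733

F(6.3) = -20.11000, F(9.3) = 26.69000
r_2 = 9.30000 − 26.69000·(9.30000 − 6.30000) / (26.69000 − (-20.11000)) = 9.30000 − (80.07000)/(46.80000) = 7.58910
F(7.58910) = -2.20552
r_3 = 7.58910 − (-2.20552)·(7.58910 − 9.30000) / (-2.20552 − 26.69000) = 7.58910 − (3.77342)/(-28.89552) = 7.71969
F(7.71969) = -0.20637
r_4 = 7.71969 − (-0.20637)·(7.71969 − 7.58910) / (-0.20637 − (-2.20552)) = 7.71969 − (-0.02695)/(1.99915) = 7.73317
F(7.73317) = 0.00194
r_5 = 7.73317 − 0.00194·(7.73317 − 7.71969) / (0.00194 − (-0.20637)) = 7.73317 − (0.00003)/(0.20831) = 7.73305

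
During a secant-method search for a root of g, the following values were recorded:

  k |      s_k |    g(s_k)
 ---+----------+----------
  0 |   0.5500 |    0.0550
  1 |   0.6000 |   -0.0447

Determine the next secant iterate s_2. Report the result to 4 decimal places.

0.5776

s_2 = 0.6000 − (-0.0447)·(0.6000 − 0.5500) / (-0.0447 − 0.0550)
   = 0.6000 − (-0.002235)/(-0.099700) = 0.577583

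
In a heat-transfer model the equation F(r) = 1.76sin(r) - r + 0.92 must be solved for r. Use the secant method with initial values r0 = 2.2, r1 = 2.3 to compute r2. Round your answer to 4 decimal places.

F(2.2) = 0.142954, F(2.3) = -0.067559
r2 = 2.300000 − (-0.067559)·(2.300000 − 2.200000) / (-0.067559 − 0.142954) = 2.300000 − (-0.006756)/(-0.210512) = 2.267907

2.2679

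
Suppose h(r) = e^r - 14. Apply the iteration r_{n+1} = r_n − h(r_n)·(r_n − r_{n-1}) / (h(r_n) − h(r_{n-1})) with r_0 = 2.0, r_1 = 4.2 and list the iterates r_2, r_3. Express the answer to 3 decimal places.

2.245, 2.401

h(2.0) = -6.61094, h(4.2) = 52.68633
r_2 = 4.20000 − 52.68633·(4.20000 − 2.00000) / (52.68633 − (-6.61094)) = 4.20000 − (115.90993)/(59.29727) = 2.24527
h(2.24527) = -4.55700
r_3 = 2.24527 − (-4.55700)·(2.24527 − 4.20000) / (-4.55700 − 52.68633) = 2.24527 − (8.90768)/(-57.24333) = 2.40088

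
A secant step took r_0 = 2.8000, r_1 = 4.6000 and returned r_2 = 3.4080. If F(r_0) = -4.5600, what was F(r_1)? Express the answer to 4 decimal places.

The secant line through (2.8000, -4.5600) and (4.6000, F(r_1)) crosses zero at r_2 = 3.4080.
So (2.8000, -4.5600), (4.6000, F(r_1)), (3.4080, 0) are collinear:
F(r_1) = -4.5600 · (4.6000 − 3.4080) / (2.8000 − 3.4080) = -4.5600 · (1.192000)/(-0.608000) = 8.940000

8.9400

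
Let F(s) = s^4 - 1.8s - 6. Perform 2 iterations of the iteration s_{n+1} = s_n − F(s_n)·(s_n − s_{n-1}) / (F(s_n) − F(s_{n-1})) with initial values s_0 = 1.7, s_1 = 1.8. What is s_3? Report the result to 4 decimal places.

F(1.7) = -0.707900, F(1.8) = 1.257600
s_2 = 1.800000 − 1.257600·(1.800000 − 1.700000) / (1.257600 − (-0.707900)) = 1.800000 − (0.125760)/(1.965500) = 1.736016
F(1.736016) = -0.042125
s_3 = 1.736016 − (-0.042125)·(1.736016 − 1.800000) / (-0.042125 − 1.257600) = 1.736016 − (0.002695)/(-1.299725) = 1.738090

1.7381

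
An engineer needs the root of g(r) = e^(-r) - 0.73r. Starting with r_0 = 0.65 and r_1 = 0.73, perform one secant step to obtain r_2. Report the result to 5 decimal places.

g(0.65) = 0.0475458, g(0.73) = -0.0509910
r_2 = 0.7300000 − (-0.0509910)·(0.7300000 − 0.6500000) / (-0.0509910 − 0.0475458) = 0.7300000 − (-0.0040793)/(-0.0985368) = 0.6886014

0.68860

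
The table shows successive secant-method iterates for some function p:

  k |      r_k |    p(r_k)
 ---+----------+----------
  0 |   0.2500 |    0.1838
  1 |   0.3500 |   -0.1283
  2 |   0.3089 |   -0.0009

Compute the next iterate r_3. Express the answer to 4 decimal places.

0.3086

r_3 = 0.3089 − (-0.0009)·(0.3089 − 0.3500) / (-0.0009 − (-0.1283))
   = 0.3089 − (0.000037)/(0.127400) = 0.308610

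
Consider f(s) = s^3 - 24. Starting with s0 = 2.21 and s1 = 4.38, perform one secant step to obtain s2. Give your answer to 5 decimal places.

f(2.21) = -13.2061390, f(4.38) = 60.0276720
s2 = 4.3800000 − 60.0276720·(4.3800000 − 2.2100000) / (60.0276720 − (-13.2061390)) = 4.3800000 − (130.2600482)/(73.2338110) = 2.6013127

2.60131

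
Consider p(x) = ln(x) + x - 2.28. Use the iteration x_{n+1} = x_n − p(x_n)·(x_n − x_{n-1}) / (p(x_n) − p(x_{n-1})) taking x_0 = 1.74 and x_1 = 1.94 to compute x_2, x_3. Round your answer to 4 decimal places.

p(1.74) = 0.013885, p(1.94) = 0.322688
x_2 = 1.940000 − 0.322688·(1.940000 − 1.740000) / (0.322688 − 0.013885) = 1.940000 − (0.064538)/(0.308803) = 1.731007
p(1.731007) = -0.000289
x_3 = 1.731007 − (-0.000289)·(1.731007 − 1.940000) / (-0.000289 − 0.322688) = 1.731007 − (0.000060)/(-0.322977) = 1.731194

1.7310, 1.7312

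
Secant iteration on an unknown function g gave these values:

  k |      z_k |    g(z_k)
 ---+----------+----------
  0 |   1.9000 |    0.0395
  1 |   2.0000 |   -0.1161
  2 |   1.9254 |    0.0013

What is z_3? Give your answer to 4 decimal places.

z_3 = 1.9254 − 0.0013·(1.9254 − 2.0000) / (0.0013 − (-0.1161))
   = 1.9254 − (-0.000097)/(0.117400) = 1.926226

1.9262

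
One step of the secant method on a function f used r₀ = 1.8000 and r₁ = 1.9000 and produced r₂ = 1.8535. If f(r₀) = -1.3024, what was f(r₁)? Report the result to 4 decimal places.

1.1320

The secant line through (1.8000, -1.3024) and (1.9000, f(r₁)) crosses zero at r₂ = 1.8535.
So (1.8000, -1.3024), (1.9000, f(r₁)), (1.8535, 0) are collinear:
f(r₁) = -1.3024 · (1.9000 − 1.8535) / (1.8000 − 1.8535) = -1.3024 · (0.046500)/(-0.053500) = 1.131993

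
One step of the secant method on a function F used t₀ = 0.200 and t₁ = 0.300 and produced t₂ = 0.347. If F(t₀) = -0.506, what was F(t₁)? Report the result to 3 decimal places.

The secant line through (0.200, -0.506) and (0.300, F(t₁)) crosses zero at t₂ = 0.347.
So (0.200, -0.506), (0.300, F(t₁)), (0.347, 0) are collinear:
F(t₁) = -0.506 · (0.300 − 0.347) / (0.200 − 0.347) = -0.506 · (-0.04700)/(-0.14700) = -0.16178

-0.162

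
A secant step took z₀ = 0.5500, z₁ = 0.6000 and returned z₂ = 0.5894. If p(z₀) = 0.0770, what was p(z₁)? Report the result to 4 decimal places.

The secant line through (0.5500, 0.0770) and (0.6000, p(z₁)) crosses zero at z₂ = 0.5894.
So (0.5500, 0.0770), (0.6000, p(z₁)), (0.5894, 0) are collinear:
p(z₁) = 0.0770 · (0.6000 − 0.5894) / (0.5500 − 0.5894) = 0.0770 · (0.010600)/(-0.039400) = -0.020716

-0.0207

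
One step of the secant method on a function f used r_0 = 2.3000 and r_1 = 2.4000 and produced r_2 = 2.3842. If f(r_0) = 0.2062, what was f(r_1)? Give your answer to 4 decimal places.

The secant line through (2.3000, 0.2062) and (2.4000, f(r_1)) crosses zero at r_2 = 2.3842.
So (2.3000, 0.2062), (2.4000, f(r_1)), (2.3842, 0) are collinear:
f(r_1) = 0.2062 · (2.4000 − 2.3842) / (2.3000 − 2.3842) = 0.2062 · (0.015800)/(-0.084200) = -0.038693

-0.0387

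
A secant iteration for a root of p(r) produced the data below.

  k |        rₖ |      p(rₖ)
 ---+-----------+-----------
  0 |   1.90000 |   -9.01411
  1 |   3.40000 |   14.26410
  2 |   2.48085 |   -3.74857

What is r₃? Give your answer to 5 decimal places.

2.67213

r₃ = 2.48085 − (-3.74857)·(2.48085 − 3.40000) / (-3.74857 − 14.26410)
   = 2.48085 − (3.4454981)/(-18.0126700) = 2.6721319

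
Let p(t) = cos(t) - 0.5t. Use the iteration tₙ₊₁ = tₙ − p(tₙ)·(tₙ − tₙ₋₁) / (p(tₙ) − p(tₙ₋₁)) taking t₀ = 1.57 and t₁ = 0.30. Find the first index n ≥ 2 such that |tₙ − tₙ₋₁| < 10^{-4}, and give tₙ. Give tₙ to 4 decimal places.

p(1.57) = -0.784204, p(0.30) = 0.805336
t₂ = 0.300000 − 0.805336·(-1.270000)/(1.589540) = 0.943442;  |Δ| = 0.643442
p(0.943442) = 0.115284
t₃ = 0.943442 − 0.115284·(0.643442)/(-0.690053) = 1.050939;  |Δ| = 0.107497
p(1.050939) = -0.028713
t₄ = 1.050939 − (-0.028713)·(0.107497)/(-0.143997) = 1.029504;  |Δ| = 0.021435
p(1.029504) = 0.000492
t₅ = 1.029504 − 0.000492·(-0.021435)/(0.029205) = 1.029865;  |Δ| = 0.000361
p(1.029865) = 0.000002
t₆ = 1.029865 − 0.000002·(0.000361)/(-0.000490) = 1.029867;  |Δ| = 0.000001
|t₆ − t₅| = 0.000001 < 10^{-4}

n = 6, tₙ = 1.0299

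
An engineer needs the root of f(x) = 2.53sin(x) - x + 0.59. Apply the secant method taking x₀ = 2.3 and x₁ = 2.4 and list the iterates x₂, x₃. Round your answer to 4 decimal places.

2.3636, 2.3643

f(2.3) = 0.176634, f(2.4) = -0.101078
x₂ = 2.400000 − (-0.101078)·(2.400000 − 2.300000) / (-0.101078 − 0.176634) = 2.400000 − (-0.010108)/(-0.277712) = 2.363603
f(2.363603) = 0.002074
x₃ = 2.363603 − 0.002074·(2.363603 − 2.400000) / (0.002074 − (-0.101078)) = 2.363603 − (-0.000075)/(0.103152) = 2.364335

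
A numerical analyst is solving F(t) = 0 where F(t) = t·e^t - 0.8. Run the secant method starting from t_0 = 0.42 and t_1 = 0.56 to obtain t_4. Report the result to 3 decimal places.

0.490

F(0.42) = -0.16078, F(0.56) = 0.18038
t_2 = 0.56000 − 0.18038·(0.56000 − 0.42000) / (0.18038 − (-0.16078)) = 0.56000 − (0.02525)/(0.34115) = 0.48598
F(0.48598) = -0.00991
t_3 = 0.48598 − (-0.00991)·(0.48598 − 0.56000) / (-0.00991 − 0.18038) = 0.48598 − (0.00073)/(-0.19029) = 0.48983
F(0.48983) = -0.00057
t_4 = 0.48983 − (-0.00057)·(0.48983 − 0.48598) / (-0.00057 − (-0.00991)) = 0.48983 − (0.00000)/(0.00935) = 0.49007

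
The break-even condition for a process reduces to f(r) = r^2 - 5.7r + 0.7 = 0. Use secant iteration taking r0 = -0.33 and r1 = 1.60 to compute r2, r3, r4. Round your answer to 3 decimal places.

f(-0.33) = 2.68990, f(1.60) = -5.86000
r2 = 1.60000 − (-5.86000)·(1.60000 − (-0.33000)) / (-5.86000 − 2.68990) = 1.60000 − (-11.30980)/(-8.54990) = 0.27720
f(0.27720) = -0.80320
r3 = 0.27720 − (-0.80320)·(0.27720 − 1.60000) / (-0.80320 − (-5.86000)) = 0.27720 − (1.06248)/(5.05680) = 0.06709
f(0.06709) = 0.32208
r4 = 0.06709 − 0.32208·(0.06709 − 0.27720) / (0.32208 − (-0.80320)) = 0.06709 − (-0.06767)/(1.12528) = 0.12723

0.277, 0.067, 0.127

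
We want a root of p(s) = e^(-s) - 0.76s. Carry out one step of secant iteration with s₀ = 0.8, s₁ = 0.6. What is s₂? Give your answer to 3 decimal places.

p(0.8) = -0.15867, p(0.6) = 0.09281
s₂ = 0.60000 − 0.09281·(0.60000 − 0.80000) / (0.09281 − (-0.15867)) = 0.60000 − (-0.01856)/(0.25148) = 0.67381

0.674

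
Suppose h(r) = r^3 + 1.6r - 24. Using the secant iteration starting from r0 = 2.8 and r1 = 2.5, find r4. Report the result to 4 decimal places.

h(2.8) = 2.432000, h(2.5) = -4.375000
r2 = 2.500000 − (-4.375000)·(2.500000 − 2.800000) / (-4.375000 − 2.432000) = 2.500000 − (1.312500)/(-6.807000) = 2.692816
h(2.692816) = -0.165186
r3 = 2.692816 − (-0.165186)·(2.692816 − 2.500000) / (-0.165186 − (-4.375000)) = 2.692816 − (-0.031850)/(4.209814) = 2.700382
h(2.700382) = 0.011966
r4 = 2.700382 − 0.011966·(2.700382 − 2.692816) / (0.011966 − (-0.165186)) = 2.700382 − (0.000091)/(0.177152) = 2.699871

2.6999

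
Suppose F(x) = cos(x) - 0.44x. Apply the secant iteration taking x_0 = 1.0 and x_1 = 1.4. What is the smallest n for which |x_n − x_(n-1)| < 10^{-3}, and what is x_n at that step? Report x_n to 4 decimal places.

F(1.0) = 0.100302, F(1.4) = -0.446033
x_2 = 1.400000 − (-0.446033)·(0.400000)/(-0.546335) = 1.073436;  |Δ| = 0.326564
F(1.073436) = 0.004795
x_3 = 1.073436 − 0.004795·(-0.326564)/(0.450828) = 1.076910;  |Δ| = 0.003473
F(1.076910) = 0.000211
x_4 = 1.076910 − 0.000211·(0.003473)/(-0.004584) = 1.077070;  |Δ| = 0.000160
|x_4 − x_3| = 0.000160 < 10^{-3}

n = 4, x_n = 1.0771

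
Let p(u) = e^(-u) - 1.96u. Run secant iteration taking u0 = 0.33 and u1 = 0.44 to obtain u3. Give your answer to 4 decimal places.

0.3570

p(0.33) = 0.072124, p(0.44) = -0.218364
u2 = 0.440000 − (-0.218364)·(0.440000 − 0.330000) / (-0.218364 − 0.072124) = 0.440000 − (-0.024020)/(-0.290487) = 0.357311
p(0.357311) = -0.000776
u3 = 0.357311 − (-0.000776)·(0.357311 − 0.440000) / (-0.000776 − (-0.218364)) = 0.357311 − (0.000064)/(0.217588) = 0.357017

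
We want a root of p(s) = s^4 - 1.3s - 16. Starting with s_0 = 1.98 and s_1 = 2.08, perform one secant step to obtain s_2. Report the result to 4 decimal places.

p(1.98) = -3.204464, p(2.08) = 0.013737
s_2 = 2.080000 − 0.013737·(2.080000 − 1.980000) / (0.013737 − (-3.204464)) = 2.080000 − (0.001374)/(3.218201) = 2.079573

2.0796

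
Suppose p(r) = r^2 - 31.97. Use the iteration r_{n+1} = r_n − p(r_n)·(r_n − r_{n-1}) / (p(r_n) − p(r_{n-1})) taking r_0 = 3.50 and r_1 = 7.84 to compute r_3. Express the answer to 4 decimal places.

p(3.50) = -19.720000, p(7.84) = 29.495600
r_2 = 7.840000 − 29.495600·(7.840000 − 3.500000) / (29.495600 − (-19.720000)) = 7.840000 − (128.010904)/(49.215600) = 5.238977
p(5.238977) = -4.523119
r_3 = 5.238977 − (-4.523119)·(5.238977 − 7.840000) / (-4.523119 − 29.495600) = 5.238977 − (11.764737)/(-34.018719) = 5.584808

5.5848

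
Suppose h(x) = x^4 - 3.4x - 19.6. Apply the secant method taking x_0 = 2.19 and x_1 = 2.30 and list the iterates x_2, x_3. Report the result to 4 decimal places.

h(2.19) = -4.043425, h(2.30) = 0.564100
x_2 = 2.300000 − 0.564100·(2.300000 − 2.190000) / (0.564100 − (-4.043425)) = 2.300000 − (0.062051)/(4.607525) = 2.286533
h(2.286533) = -0.039804
x_3 = 2.286533 − (-0.039804)·(2.286533 − 2.300000) / (-0.039804 − 0.564100) = 2.286533 − (0.000536)/(-0.603904) = 2.287420

2.2865, 2.2874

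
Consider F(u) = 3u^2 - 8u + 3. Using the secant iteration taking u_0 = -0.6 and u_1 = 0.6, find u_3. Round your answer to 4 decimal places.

F(-0.6) = 8.880000, F(0.6) = -0.720000
u_2 = 0.600000 − (-0.720000)·(0.600000 − (-0.600000)) / (-0.720000 − 8.880000) = 0.600000 − (-0.864000)/(-9.600000) = 0.510000
F(0.510000) = -0.299700
u_3 = 0.510000 − (-0.299700)·(0.510000 − 0.600000) / (-0.299700 − (-0.720000)) = 0.510000 − (0.026973)/(0.420300) = 0.445824

0.4458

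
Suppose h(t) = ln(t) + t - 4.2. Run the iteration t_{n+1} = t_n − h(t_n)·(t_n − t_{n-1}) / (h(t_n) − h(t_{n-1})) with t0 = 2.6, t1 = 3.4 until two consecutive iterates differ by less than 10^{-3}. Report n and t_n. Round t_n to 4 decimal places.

n = 4, t_n = 3.0763

h(2.6) = -0.644489, h(3.4) = 0.423775
t2 = 3.400000 − 0.423775·(0.800000)/(1.068264) = 3.082644;  |Δ| = 0.317356
h(3.082644) = 0.008431
t3 = 3.082644 − 0.008431·(-0.317356)/(-0.415344) = 3.076202;  |Δ| = 0.006442
h(3.076202) = -0.000103
t4 = 3.076202 − (-0.000103)·(-0.006442)/(-0.008534) = 3.076279;  |Δ| = 0.000078
|t4 − t3| = 0.000078 < 10^{-3}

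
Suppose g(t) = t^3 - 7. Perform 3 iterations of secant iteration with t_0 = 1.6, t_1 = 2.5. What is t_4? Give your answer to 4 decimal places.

1.9140

g(1.6) = -2.904000, g(2.5) = 8.625000
t_2 = 2.500000 − 8.625000·(2.500000 − 1.600000) / (8.625000 − (-2.904000)) = 2.500000 − (7.762500)/(11.529000) = 1.826698
g(1.826698) = -0.904628
t_3 = 1.826698 − (-0.904628)·(1.826698 − 2.500000) / (-0.904628 − 8.625000) = 1.826698 − (0.609088)/(-9.529628) = 1.890613
g(1.890613) = -0.242159
t_4 = 1.890613 − (-0.242159)·(1.890613 − 1.826698) / (-0.242159 − (-0.904628)) = 1.890613 − (-0.015478)/(0.662470) = 1.913977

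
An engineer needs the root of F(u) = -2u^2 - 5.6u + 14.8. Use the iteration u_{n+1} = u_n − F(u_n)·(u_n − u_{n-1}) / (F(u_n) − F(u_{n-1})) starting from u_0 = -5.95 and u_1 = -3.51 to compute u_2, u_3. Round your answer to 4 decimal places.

-4.2469, -4.5001

F(-5.95) = -22.685000, F(-3.51) = 9.815800
u_2 = -3.510000 − 9.815800·(-3.510000 − (-5.950000)) / (9.815800 − (-22.685000)) = -3.510000 − (23.950552)/(32.500800) = -4.246922
F(-4.246922) = 2.510071
u_3 = -4.246922 − 2.510071·(-4.246922 − (-3.510000)) / (2.510071 − 9.815800) = -4.246922 − (-1.849726)/(-7.305729) = -4.500110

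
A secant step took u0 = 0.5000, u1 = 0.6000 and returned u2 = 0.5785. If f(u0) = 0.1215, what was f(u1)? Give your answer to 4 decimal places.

-0.0333

The secant line through (0.5000, 0.1215) and (0.6000, f(u1)) crosses zero at u2 = 0.5785.
So (0.5000, 0.1215), (0.6000, f(u1)), (0.5785, 0) are collinear:
f(u1) = 0.1215 · (0.6000 − 0.5785) / (0.5000 − 0.5785) = 0.1215 · (0.021500)/(-0.078500) = -0.033277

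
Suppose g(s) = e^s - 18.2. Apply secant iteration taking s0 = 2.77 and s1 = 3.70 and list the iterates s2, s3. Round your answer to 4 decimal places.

2.8551, 2.8853

g(2.77) = -2.241366, g(3.70) = 22.247304
s2 = 3.700000 − 22.247304·(3.700000 − 2.770000) / (22.247304 − (-2.241366)) = 3.700000 − (20.689993)/(24.488670) = 2.855120
g(2.855120) = -0.823481
s3 = 2.855120 − (-0.823481)·(2.855120 − 3.700000) / (-0.823481 − 22.247304) = 2.855120 − (0.695743)/(-23.070786) = 2.885277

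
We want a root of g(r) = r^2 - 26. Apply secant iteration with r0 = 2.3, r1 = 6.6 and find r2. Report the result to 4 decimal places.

g(2.3) = -20.710000, g(6.6) = 17.560000
r2 = 6.600000 − 17.560000·(6.600000 − 2.300000) / (17.560000 − (-20.710000)) = 6.600000 − (75.508000)/(38.270000) = 4.626966

4.6270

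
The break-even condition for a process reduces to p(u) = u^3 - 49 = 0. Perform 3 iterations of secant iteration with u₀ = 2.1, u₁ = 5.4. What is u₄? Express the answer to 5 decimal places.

p(2.1) = -39.7390000, p(5.4) = 108.4640000
u₂ = 5.4000000 − 108.4640000·(5.4000000 − 2.1000000) / (108.4640000 − (-39.7390000)) = 5.4000000 − (357.9312000)/(148.2030000) = 2.9848586
p(2.9848586) = -22.4067578
u₃ = 2.9848586 − (-22.4067578)·(2.9848586 − 5.4000000) / (-22.4067578 − 108.4640000) = 2.9848586 − (54.1154881)/(-130.8707578) = 3.3983619
p(3.3983619) = -9.7527823
u₄ = 3.3983619 − (-9.7527823)·(3.3983619 − 2.9848586) / (-9.7527823 − (-22.4067578)) = 3.3983619 − (-4.0328075)/(12.6539755) = 3.7170607

3.71706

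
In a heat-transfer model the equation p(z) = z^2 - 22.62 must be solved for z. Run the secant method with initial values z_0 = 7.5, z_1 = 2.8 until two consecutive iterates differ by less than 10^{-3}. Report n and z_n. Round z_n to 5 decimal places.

p(7.5) = 33.6300000, p(2.8) = -14.7800000
z_2 = 2.8000000 − (-14.7800000)·(-4.7000000)/(-48.4100000) = 4.2349515;  |Δ| = 1.4349515
p(4.2349515) = -4.6851862
z_3 = 4.2349515 − (-4.6851862)·(1.4349515)/(10.0948138) = 4.9009384;  |Δ| = 0.6659870
p(4.9009384) = 1.3991977
z_4 = 4.9009384 − 1.3991977·(0.6659870)/(6.0843838) = 4.7477845;  |Δ| = 0.1531540
p(4.7477845) = -0.0785424
z_5 = 4.7477845 − (-0.0785424)·(-0.1531540)/(-1.4777401) = 4.7559247;  |Δ| = 0.0081402
p(4.7559247) = -0.0011804
z_6 = 4.7559247 − (-0.0011804)·(0.0081402)/(0.0773620) = 4.7560489;  |Δ| = 0.0001242
|z_6 − z_5| = 0.0001242 < 10^{-3}

n = 6, z_n = 4.75605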